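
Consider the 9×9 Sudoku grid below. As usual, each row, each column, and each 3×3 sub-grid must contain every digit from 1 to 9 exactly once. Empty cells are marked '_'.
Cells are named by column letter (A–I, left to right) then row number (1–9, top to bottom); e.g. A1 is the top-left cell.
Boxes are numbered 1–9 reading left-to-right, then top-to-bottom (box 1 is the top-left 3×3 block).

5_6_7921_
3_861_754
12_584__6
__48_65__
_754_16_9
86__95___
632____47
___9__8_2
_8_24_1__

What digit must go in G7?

9

Row 7 already contains {2, 3, 4, 6, 7}.
Column G already contains {1, 2, 5, 6, 7, 8}.
Its 3×3 block (box 9) already contains {1, 2, 4, 7, 8}.
The only value from 1–9 not eliminated is 9, so G7 = 9.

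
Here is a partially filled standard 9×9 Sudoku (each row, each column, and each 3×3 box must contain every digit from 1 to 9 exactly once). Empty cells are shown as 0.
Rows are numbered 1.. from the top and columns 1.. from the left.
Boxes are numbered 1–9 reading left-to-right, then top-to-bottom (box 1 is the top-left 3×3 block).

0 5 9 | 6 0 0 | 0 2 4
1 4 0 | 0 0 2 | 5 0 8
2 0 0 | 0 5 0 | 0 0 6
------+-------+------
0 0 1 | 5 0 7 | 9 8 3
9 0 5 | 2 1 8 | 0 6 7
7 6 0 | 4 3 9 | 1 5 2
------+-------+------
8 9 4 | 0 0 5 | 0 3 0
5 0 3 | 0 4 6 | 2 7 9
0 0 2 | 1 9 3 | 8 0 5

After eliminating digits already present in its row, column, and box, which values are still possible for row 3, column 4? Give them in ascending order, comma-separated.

3,7,8,9

Row 3 already contains {2, 5, 6}.
Column 4 already contains {1, 2, 4, 5, 6}.
Its 3×3 block (box 2) already contains {2, 5, 6}.
Removing those from 1–9 leaves {3, 7, 8, 9} as the candidates for row 3, column 4.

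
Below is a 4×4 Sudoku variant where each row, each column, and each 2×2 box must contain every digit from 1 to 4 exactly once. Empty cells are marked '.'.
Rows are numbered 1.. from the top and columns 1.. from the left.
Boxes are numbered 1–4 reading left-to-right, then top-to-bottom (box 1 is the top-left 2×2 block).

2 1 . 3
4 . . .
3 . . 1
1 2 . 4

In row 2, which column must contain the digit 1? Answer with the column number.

Consider where 1 can go in row 2.
row 2, column 2 is out (column 2 already has a 1).
row 2, column 4 is out (column 4 already has a 1).
So the only cell in row 2 that can hold 1 is row 2, column 3.
That is column 3.

3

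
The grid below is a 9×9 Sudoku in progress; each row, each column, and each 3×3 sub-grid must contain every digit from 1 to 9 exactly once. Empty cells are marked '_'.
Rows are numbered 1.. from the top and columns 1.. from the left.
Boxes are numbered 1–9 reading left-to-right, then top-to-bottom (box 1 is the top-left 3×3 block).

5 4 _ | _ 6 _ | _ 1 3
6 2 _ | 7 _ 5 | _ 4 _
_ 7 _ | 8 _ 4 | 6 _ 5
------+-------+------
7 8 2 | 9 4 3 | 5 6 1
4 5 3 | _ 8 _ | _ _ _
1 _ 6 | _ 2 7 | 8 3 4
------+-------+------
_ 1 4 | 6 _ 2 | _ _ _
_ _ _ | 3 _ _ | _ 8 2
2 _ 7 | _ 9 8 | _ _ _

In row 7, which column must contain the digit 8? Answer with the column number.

1

Consider where 8 can go in row 7.
row 7, column 5 is out (column 5 already has a 8).
row 7, column 7 is out (column 7 already has a 8).
row 7, column 8 is out (column 8 already has a 8).
row 7, column 9 is out (box 9 already has a 8).
So the only cell in row 7 that can hold 8 is row 7, column 1.
That is column 1.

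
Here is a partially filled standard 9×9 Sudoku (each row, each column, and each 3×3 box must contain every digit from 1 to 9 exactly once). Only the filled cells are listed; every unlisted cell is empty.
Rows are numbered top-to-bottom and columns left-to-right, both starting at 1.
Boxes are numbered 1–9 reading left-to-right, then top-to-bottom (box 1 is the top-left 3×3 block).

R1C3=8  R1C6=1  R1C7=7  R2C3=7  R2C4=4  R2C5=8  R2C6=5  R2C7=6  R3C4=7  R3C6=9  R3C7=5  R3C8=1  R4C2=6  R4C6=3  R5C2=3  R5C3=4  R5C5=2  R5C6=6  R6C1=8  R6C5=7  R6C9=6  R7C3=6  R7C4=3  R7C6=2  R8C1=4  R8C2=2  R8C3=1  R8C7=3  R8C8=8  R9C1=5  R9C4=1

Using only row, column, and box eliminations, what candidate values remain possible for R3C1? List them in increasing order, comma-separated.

Row 3 already contains {1, 5, 7, 9}.
Column 1 already contains {4, 5, 8}.
Its 3×3 block (box 1) already contains {7, 8}.
Removing those from 1–9 leaves {2, 3, 6} as the candidates for R3C1.

2,3,6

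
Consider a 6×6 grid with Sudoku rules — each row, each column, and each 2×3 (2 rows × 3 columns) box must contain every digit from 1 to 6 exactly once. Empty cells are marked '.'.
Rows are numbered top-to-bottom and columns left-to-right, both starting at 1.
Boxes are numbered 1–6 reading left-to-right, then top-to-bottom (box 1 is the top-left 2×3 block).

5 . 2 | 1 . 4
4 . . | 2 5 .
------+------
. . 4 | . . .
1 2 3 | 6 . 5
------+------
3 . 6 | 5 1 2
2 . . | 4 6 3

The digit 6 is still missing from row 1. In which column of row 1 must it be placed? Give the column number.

2

Consider where 6 can go in row 1.
r1c5 is out (column 5 already has a 6).
So the only cell in row 1 that can hold 6 is r1c2.
That is column 2.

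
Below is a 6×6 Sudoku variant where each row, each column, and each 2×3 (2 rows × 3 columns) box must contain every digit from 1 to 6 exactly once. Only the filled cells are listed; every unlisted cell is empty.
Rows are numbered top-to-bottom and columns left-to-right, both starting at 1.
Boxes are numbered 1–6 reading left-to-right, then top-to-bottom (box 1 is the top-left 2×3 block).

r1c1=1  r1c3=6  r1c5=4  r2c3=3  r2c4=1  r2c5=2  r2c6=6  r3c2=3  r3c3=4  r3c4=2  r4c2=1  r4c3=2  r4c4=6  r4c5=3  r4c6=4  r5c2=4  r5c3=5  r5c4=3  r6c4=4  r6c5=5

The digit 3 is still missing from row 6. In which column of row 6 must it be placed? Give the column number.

1

Consider where 3 can go in row 6.
r6c2 is out (column 2 already has a 3).
r6c3 is out (column 3 already has a 3).
r6c6 is out (box 6 already has a 3).
So the only cell in row 6 that can hold 3 is r6c1.
That is column 1.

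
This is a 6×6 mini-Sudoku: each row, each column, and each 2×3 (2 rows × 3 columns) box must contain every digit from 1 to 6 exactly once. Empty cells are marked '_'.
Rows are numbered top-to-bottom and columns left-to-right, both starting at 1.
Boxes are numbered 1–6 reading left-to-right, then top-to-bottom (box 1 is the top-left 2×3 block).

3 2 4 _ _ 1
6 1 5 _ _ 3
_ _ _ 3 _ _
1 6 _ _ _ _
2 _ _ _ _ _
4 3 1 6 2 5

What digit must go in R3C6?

Cell R3C6 itself could take any of {2, 4, 6} by direct elimination.
Consider where 6 can go in column 6.
R4C6 is out (row 4 already has a 6).
R5C6 is out (box 6 already has a 6).
So the only cell in column 6 that can hold 6 is R3C6.
Therefore R3C6 = 6.

6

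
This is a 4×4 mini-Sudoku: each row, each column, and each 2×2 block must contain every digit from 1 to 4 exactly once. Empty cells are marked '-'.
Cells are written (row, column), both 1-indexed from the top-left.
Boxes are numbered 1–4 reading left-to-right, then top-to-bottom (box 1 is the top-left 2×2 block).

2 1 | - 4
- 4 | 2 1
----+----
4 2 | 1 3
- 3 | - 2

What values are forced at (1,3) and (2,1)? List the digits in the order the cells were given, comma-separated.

For (1,3):
  Row 1 already contains {1, 2, 4}.
  Column 3 already contains {1, 2}.
  Its 2×2 block (box 2) already contains {1, 2, 4}.
  The only value from 1–4 not eliminated is 3, so (1,3) = 3.
For (2,1):
  Row 2 already contains {1, 2, 4}.
  Column 1 already contains {2, 4}.
  Its 2×2 block (box 1) already contains {1, 2, 4}.
  The only value from 1–4 not eliminated is 3, so (2,1) = 3.

3,3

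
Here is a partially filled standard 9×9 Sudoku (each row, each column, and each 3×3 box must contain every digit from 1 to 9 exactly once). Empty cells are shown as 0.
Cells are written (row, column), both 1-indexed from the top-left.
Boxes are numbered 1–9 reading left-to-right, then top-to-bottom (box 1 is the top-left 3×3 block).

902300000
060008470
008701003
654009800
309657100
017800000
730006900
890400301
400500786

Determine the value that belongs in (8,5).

7

Cell (8,5) itself could take any of {2, 7} by direct elimination.
Consider where 7 can go in row 8.
(8,3) is out (column 3 already has a 7).
(8,6) is out (column 6 already has a 7).
(8,8) is out (column 8 already has a 7).
So the only cell in row 8 that can hold 7 is (8,5).
Therefore (8,5) = 7.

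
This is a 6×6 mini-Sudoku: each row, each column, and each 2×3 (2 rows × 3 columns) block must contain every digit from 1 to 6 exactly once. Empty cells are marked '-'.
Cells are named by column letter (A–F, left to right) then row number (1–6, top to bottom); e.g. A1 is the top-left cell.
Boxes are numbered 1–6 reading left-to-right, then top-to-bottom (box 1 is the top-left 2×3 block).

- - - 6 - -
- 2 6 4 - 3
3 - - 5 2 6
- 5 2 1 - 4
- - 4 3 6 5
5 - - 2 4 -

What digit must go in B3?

Cell B3 itself could take any of {1, 4} by direct elimination.
Consider where 4 can go in row 3.
C3 is out (column C already has a 4).
So the only cell in row 3 that can hold 4 is B3.
Therefore B3 = 4.

4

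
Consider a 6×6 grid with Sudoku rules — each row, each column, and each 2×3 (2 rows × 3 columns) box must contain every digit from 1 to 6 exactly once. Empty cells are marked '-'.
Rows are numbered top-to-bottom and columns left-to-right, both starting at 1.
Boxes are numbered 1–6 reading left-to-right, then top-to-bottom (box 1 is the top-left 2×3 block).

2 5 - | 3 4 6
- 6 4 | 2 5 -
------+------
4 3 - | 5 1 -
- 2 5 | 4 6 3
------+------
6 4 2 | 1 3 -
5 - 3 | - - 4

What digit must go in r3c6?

Row 3 already contains {1, 3, 4, 5}.
Column 6 already contains {3, 4, 6}.
Its 2×3 block (box 4) already contains {1, 3, 4, 5, 6}.
The only value from 1–6 not eliminated is 2, so r3c6 = 2.

2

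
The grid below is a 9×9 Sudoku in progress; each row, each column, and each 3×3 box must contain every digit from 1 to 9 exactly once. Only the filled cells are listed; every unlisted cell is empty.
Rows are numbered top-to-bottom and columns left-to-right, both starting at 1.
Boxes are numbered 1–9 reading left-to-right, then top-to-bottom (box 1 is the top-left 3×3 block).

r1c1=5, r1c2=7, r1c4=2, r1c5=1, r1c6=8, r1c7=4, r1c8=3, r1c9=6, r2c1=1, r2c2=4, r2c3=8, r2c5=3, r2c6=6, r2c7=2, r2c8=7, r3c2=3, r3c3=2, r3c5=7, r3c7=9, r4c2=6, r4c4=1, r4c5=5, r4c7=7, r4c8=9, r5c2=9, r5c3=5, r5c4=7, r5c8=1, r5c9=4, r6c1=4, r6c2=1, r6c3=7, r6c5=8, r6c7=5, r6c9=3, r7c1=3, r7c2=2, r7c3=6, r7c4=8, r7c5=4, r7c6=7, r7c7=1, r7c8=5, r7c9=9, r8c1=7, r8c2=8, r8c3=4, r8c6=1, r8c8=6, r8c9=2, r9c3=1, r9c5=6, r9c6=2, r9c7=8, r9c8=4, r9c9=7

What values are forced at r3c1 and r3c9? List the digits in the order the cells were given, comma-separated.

For r3c1:
  Row 3 already contains {2, 3, 7, 9}.
  Column 1 already contains {1, 3, 4, 5, 7}.
  Its 3×3 block (box 1) already contains {1, 2, 3, 4, 5, 7, 8}.
  The only value from 1–9 not eliminated is 6, so r3c1 = 6.
For r3c9:
  Consider where 1 can go in row 3.
  r3c1 is out (column 1 already has a 1).
  r3c4 is out (column 4 already has a 1).
  r3c6 is out (column 6 already has a 1).
  r3c8 is out (column 8 already has a 1).
  So the only cell in row 3 that can hold 1 is r3c9.
  So r3c9 = 1.

6,1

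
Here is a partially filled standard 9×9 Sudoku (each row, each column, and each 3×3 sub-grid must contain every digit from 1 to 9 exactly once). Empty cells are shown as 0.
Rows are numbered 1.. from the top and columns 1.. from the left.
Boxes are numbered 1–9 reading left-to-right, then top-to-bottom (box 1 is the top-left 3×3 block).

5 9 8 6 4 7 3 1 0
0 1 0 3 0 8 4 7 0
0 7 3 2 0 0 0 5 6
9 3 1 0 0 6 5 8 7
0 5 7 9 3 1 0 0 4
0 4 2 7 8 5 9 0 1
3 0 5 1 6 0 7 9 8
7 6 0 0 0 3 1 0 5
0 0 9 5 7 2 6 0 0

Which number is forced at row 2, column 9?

9

Cell row 2, column 9 itself could take any of {2, 9} by direct elimination.
Consider where 9 can go in box 3.
row 1, column 9 is out (row 1 already has a 9).
row 3, column 7 is out (column 7 already has a 9).
So the only cell in box 3 that can hold 9 is row 2, column 9.
Therefore row 2, column 9 = 9.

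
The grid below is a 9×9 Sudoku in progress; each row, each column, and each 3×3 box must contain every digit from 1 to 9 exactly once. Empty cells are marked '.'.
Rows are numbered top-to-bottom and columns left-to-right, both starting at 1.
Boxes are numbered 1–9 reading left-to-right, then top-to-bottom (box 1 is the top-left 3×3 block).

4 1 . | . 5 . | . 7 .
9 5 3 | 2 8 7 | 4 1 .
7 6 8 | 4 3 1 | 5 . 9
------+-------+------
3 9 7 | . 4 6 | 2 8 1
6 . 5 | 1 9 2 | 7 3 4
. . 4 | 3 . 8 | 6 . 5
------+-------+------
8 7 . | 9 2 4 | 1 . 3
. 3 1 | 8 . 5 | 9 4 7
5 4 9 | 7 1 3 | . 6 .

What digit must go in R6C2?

Row 6 already contains {3, 4, 5, 6, 8}.
Column 2 already contains {1, 3, 4, 5, 6, 7, 9}.
Its 3×3 block (box 4) already contains {3, 4, 5, 6, 7, 9}.
The only value from 1–9 not eliminated is 2, so R6C2 = 2.

2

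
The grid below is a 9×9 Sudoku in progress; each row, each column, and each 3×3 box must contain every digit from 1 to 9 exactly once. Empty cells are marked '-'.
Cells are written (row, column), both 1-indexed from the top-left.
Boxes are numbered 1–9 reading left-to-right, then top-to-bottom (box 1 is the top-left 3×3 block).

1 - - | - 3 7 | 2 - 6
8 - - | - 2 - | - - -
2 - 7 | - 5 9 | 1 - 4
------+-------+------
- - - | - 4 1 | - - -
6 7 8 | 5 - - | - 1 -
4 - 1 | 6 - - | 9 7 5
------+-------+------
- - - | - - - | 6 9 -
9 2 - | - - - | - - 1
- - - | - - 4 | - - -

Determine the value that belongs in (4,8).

Cell (4,8) itself could take any of {2, 3, 6, 8} by direct elimination.
Consider where 6 can go in row 4.
(4,1) is out (column 1 already has a 6). (4,2) is out (box 4 already has a 6). (4,3) is out (box 4 already has a 6). (4,4) is out (column 4 already has a 6). The remaining empty cells in row 4 are similarly blocked.
So the only cell in row 4 that can hold 6 is (4,8).
Therefore (4,8) = 6.

6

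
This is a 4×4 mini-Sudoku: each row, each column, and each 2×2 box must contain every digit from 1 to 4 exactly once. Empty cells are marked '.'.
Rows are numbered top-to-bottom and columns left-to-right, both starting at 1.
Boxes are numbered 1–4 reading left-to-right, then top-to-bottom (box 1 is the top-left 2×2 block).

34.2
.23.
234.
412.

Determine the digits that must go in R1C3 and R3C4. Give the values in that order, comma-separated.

For R1C3:
  Row 1 already contains {2, 3, 4}.
  Column 3 already contains {2, 3, 4}.
  Its 2×2 block (box 2) already contains {2, 3}.
  The only value from 1–4 not eliminated is 1, so R1C3 = 1.
For R3C4:
  Row 3 already contains {2, 3, 4}.
  Column 4 already contains {2}.
  Its 2×2 block (box 4) already contains {2, 4}.
  The only value from 1–4 not eliminated is 1, so R3C4 = 1.

1,1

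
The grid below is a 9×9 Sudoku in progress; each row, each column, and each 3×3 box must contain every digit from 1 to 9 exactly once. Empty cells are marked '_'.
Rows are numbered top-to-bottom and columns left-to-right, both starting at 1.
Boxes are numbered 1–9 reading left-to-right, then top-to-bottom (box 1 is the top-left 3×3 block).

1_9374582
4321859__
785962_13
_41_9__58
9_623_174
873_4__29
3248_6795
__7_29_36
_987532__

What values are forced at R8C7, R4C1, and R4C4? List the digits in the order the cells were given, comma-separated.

8,2,6

For R8C7:
  Consider where 8 can go in row 8.
  R8C1 is out (column 1 already has a 8).
  R8C2 is out (column 2 already has a 8).
  R8C4 is out (column 4 already has a 8).
  So the only cell in row 8 that can hold 8 is R8C7.
  So R8C7 = 8.
For R4C1:
  Row 4 already contains {1, 4, 5, 8, 9}.
  Column 1 already contains {1, 3, 4, 7, 8, 9}.
  Its 3×3 block (box 4) already contains {1, 3, 4, 6, 7, 8, 9}.
  The only value from 1–9 not eliminated is 2, so R4C1 = 2.
For R4C4:
  Row 4 already contains {1, 4, 5, 8, 9}.
  Column 4 already contains {1, 2, 3, 7, 8, 9}.
  Its 3×3 block (box 5) already contains {2, 3, 4, 9}.
  The only value from 1–9 not eliminated is 6, so R4C4 = 6.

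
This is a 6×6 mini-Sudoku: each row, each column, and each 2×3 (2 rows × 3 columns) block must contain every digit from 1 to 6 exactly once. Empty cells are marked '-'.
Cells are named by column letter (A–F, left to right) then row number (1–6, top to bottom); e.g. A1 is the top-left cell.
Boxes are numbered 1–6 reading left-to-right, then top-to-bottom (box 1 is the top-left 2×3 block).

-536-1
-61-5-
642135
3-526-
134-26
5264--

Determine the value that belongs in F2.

Cell F2 itself could take any of {2, 3, 4} by direct elimination.
Consider where 2 can go in box 2.
E1 is out (column E already has a 2).
D2 is out (column D already has a 2).
So the only cell in box 2 that can hold 2 is F2.
Therefore F2 = 2.

2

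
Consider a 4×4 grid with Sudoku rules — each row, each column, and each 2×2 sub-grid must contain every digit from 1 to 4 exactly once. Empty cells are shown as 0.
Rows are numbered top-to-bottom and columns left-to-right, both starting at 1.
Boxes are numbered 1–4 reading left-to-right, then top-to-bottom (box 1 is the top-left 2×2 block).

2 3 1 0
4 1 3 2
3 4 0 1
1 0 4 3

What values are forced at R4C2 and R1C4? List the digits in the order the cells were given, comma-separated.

For R4C2:
  Row 4 already contains {1, 3, 4}.
  Column 2 already contains {1, 3, 4}.
  Its 2×2 block (box 3) already contains {1, 3, 4}.
  The only value from 1–4 not eliminated is 2, so R4C2 = 2.
For R1C4:
  Row 1 already contains {1, 2, 3}.
  Column 4 already contains {1, 2, 3}.
  Its 2×2 block (box 2) already contains {1, 2, 3}.
  The only value from 1–4 not eliminated is 4, so R1C4 = 4.

2,4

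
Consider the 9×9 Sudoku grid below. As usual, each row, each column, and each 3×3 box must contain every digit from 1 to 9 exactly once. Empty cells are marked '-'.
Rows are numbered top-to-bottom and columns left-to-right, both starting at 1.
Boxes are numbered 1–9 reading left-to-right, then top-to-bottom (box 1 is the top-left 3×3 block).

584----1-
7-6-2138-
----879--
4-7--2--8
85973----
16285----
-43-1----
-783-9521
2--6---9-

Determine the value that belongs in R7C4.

Cell R7C4 itself could take any of {2, 5} by direct elimination.
Consider where 2 can go in box 8.
R7C6 is out (column 6 already has a 2).
R8C5 is out (row 8 already has a 2).
R9C5 is out (row 9 already has a 2).
R9C6 is out (row 9 already has a 2).
So the only cell in box 8 that can hold 2 is R7C4.
Therefore R7C4 = 2.

2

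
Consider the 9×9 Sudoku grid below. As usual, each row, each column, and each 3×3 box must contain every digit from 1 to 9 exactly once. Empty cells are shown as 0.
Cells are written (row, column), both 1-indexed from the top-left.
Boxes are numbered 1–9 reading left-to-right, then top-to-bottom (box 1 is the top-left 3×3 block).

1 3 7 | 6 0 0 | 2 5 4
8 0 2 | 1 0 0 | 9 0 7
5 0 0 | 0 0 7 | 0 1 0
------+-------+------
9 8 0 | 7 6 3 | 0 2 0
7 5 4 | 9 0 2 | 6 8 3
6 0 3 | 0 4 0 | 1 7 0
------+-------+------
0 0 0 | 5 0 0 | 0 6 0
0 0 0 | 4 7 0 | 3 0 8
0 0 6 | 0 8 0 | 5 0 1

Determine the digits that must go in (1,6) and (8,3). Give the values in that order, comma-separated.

8,5

For (1,6):
  Consider where 8 can go in row 1.
  (1,5) is out (column 5 already has a 8).
  So the only cell in row 1 that can hold 8 is (1,6).
  So (1,6) = 8.
For (8,3):
  Consider where 5 can go in row 8.
  (8,1) is out (column 1 already has a 5).
  (8,2) is out (column 2 already has a 5).
  (8,6) is out (box 8 already has a 5).
  (8,8) is out (column 8 already has a 5).
  So the only cell in row 8 that can hold 5 is (8,3).
  So (8,3) = 5.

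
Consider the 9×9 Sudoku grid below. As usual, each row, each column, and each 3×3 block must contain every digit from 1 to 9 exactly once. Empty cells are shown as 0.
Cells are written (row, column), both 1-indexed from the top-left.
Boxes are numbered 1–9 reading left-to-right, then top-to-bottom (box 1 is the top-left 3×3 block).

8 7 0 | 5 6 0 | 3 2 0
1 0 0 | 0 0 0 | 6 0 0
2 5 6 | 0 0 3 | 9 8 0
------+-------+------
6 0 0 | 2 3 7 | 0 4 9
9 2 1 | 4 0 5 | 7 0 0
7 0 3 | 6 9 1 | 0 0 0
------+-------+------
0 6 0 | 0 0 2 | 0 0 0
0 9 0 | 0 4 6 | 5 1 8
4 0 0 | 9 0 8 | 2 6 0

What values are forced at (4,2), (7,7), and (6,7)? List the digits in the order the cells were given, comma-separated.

For (4,2):
  Row 4 already contains {2, 3, 4, 6, 7, 9}.
  Column 2 already contains {2, 5, 6, 7, 9}.
  Its 3×3 block (box 4) already contains {1, 2, 3, 6, 7, 9}.
  The only value from 1–9 not eliminated is 8, so (4,2) = 8.
For (7,7):
  Row 7 already contains {2, 6}.
  Column 7 already contains {2, 3, 5, 6, 7, 9}.
  Its 3×3 block (box 9) already contains {1, 2, 5, 6, 8}.
  The only value from 1–9 not eliminated is 4, so (7,7) = 4.
For (6,7):
  Row 6 already contains {1, 3, 6, 7, 9}.
  Column 7 already contains {2, 3, 5, 6, 7, 9}.
  Its 3×3 block (box 6) already contains {4, 7, 9}.
  The only value from 1–9 not eliminated is 8, so (6,7) = 8.

8,4,8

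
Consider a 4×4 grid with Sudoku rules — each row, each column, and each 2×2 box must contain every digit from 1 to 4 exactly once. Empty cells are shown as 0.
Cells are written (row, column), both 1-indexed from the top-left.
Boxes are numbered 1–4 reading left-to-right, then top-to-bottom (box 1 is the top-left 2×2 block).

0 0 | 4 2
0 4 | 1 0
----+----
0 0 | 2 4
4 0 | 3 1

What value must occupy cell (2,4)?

3

Row 2 already contains {1, 4}.
Column 4 already contains {1, 2, 4}.
Its 2×2 block (box 2) already contains {1, 2, 4}.
The only value from 1–4 not eliminated is 3, so (2,4) = 3.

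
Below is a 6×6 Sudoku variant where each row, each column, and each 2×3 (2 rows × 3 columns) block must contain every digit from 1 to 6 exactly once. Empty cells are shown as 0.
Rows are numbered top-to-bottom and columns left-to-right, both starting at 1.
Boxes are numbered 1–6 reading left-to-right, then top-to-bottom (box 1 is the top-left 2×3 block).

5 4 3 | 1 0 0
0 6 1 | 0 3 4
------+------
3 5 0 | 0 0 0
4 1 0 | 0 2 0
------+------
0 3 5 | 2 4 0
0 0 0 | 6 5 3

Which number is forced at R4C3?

6

Row 4 already contains {1, 2, 4}.
Column 3 already contains {1, 3, 5}.
Its 2×3 block (box 3) already contains {1, 3, 4, 5}.
The only value from 1–6 not eliminated is 6, so R4C3 = 6.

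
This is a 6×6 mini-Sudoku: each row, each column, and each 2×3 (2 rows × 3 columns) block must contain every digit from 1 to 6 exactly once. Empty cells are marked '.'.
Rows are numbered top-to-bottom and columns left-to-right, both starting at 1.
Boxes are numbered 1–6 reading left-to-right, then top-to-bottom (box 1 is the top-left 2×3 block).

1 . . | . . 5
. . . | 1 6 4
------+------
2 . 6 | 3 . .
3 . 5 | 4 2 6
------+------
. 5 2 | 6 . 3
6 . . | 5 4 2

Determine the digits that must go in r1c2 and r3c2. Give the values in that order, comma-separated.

For r1c2:
  Consider where 6 can go in box 1.
  r1c3 is out (column 3 already has a 6).
  r2c1 is out (row 2 already has a 6).
  r2c2 is out (row 2 already has a 6).
  r2c3 is out (row 2 already has a 6).
  So the only cell in box 1 that can hold 6 is r1c2.
  So r1c2 = 6.
For r3c2:
  Consider where 4 can go in row 3.
  r3c5 is out (column 5 already has a 4).
  r3c6 is out (column 6 already has a 4).
  So the only cell in row 3 that can hold 4 is r3c2.
  So r3c2 = 4.

6,4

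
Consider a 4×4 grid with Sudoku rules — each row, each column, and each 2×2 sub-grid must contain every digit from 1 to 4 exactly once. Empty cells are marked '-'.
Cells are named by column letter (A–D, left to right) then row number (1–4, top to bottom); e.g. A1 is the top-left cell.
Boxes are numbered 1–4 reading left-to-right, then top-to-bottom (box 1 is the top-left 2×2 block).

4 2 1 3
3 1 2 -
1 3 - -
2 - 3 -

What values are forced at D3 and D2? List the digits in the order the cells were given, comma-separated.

For D3:
  Consider where 2 can go in box 4.
  C3 is out (column C already has a 2).
  D4 is out (row 4 already has a 2).
  So the only cell in box 4 that can hold 2 is D3.
  So D3 = 2.
For D2:
  Row 2 already contains {1, 2, 3}.
  Column D already contains {3}.
  Its 2×2 block (box 2) already contains {1, 2, 3}.
  The only value from 1–4 not eliminated is 4, so D2 = 4.

2,4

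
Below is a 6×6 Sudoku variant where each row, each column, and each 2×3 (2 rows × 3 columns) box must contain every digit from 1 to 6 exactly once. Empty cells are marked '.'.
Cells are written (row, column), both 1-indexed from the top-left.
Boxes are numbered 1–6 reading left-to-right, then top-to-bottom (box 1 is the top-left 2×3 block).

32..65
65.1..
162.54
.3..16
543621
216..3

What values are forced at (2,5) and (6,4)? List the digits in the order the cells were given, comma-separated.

For (2,5):
  Consider where 3 can go in column 5.
  (6,5) is out (row 6 already has a 3).
  So the only cell in column 5 that can hold 3 is (2,5).
  So (2,5) = 3.
For (6,4):
  Consider where 5 can go in box 6.
  (6,5) is out (column 5 already has a 5).
  So the only cell in box 6 that can hold 5 is (6,4).
  So (6,4) = 5.

3,5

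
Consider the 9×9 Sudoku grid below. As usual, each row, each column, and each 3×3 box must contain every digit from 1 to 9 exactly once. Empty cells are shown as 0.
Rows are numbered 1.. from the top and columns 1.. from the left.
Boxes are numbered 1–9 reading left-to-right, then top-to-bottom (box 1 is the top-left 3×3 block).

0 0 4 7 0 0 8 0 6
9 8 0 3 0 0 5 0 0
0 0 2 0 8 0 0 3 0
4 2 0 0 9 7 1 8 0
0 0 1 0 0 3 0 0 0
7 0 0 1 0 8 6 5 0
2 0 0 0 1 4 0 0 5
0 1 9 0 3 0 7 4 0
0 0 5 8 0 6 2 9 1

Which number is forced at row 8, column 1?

6

Cell row 8, column 1 itself could take any of {6, 8} by direct elimination.
Consider where 6 can go in row 8.
row 8, column 4 is out (box 8 already has a 6).
row 8, column 6 is out (column 6 already has a 6).
row 8, column 9 is out (column 9 already has a 6).
So the only cell in row 8 that can hold 6 is row 8, column 1.
Therefore row 8, column 1 = 6.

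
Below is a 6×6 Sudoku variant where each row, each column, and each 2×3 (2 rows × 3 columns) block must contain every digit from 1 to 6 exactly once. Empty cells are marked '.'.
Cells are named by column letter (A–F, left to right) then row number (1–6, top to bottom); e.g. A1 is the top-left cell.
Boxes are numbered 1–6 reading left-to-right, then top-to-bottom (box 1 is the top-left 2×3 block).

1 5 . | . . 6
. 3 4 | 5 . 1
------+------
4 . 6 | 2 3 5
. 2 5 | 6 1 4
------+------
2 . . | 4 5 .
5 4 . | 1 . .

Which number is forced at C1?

2

Row 1 already contains {1, 5, 6}.
Column C already contains {4, 5, 6}.
Its 2×3 block (box 1) already contains {1, 3, 4, 5}.
The only value from 1–6 not eliminated is 2, so C1 = 2.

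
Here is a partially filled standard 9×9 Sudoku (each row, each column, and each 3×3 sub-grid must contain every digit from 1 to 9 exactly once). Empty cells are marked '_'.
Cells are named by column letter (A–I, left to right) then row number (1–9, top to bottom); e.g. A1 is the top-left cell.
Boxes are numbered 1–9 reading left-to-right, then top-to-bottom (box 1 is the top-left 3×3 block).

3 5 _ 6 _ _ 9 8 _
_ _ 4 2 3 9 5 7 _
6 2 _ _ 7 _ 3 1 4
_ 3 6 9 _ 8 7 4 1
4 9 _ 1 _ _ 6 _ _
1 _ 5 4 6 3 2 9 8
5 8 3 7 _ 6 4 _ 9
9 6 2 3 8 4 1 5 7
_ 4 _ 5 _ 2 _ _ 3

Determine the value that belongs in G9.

Row 9 already contains {2, 3, 4, 5}.
Column G already contains {1, 2, 3, 4, 5, 6, 7, 9}.
Its 3×3 block (box 9) already contains {1, 3, 4, 5, 7, 9}.
The only value from 1–9 not eliminated is 8, so G9 = 8.

8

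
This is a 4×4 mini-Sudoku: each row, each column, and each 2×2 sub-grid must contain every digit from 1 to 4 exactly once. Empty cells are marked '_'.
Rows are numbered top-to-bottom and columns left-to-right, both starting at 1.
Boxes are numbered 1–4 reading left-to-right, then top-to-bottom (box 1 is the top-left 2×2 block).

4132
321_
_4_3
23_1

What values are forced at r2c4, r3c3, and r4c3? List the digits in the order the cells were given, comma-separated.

4,2,4

For r2c4:
  Row 2 already contains {1, 2, 3}.
  Column 4 already contains {1, 2, 3}.
  Its 2×2 block (box 2) already contains {1, 2, 3}.
  The only value from 1–4 not eliminated is 4, so r2c4 = 4.
For r3c3:
  Row 3 already contains {3, 4}.
  Column 3 already contains {1, 3}.
  Its 2×2 block (box 4) already contains {1, 3}.
  The only value from 1–4 not eliminated is 2, so r3c3 = 2.
For r4c3:
  Row 4 already contains {1, 2, 3}.
  Column 3 already contains {1, 3}.
  Its 2×2 block (box 4) already contains {1, 3}.
  The only value from 1–4 not eliminated is 4, so r4c3 = 4.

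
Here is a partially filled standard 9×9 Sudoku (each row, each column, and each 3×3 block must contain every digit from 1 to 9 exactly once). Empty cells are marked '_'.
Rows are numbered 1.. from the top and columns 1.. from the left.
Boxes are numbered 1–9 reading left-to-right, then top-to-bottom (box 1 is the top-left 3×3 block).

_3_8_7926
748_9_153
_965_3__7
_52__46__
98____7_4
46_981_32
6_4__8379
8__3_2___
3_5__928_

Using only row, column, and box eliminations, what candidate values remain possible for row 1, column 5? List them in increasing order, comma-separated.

Row 1 already contains {2, 3, 6, 7, 8, 9}.
Column 5 already contains {8, 9}.
Its 3×3 block (box 2) already contains {3, 5, 7, 8, 9}.
Removing those from 1–9 leaves {1, 4} as the candidates for row 1, column 5.

1,4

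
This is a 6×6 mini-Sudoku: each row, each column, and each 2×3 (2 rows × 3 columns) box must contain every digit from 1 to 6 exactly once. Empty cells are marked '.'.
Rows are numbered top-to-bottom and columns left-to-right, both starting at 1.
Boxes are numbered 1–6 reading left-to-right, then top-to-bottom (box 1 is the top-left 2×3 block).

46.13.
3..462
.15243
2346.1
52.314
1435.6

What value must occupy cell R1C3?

Row 1 already contains {1, 3, 4, 6}.
Column 3 already contains {3, 4, 5}.
Its 2×3 block (box 1) already contains {3, 4, 6}.
The only value from 1–6 not eliminated is 2, so R1C3 = 2.

2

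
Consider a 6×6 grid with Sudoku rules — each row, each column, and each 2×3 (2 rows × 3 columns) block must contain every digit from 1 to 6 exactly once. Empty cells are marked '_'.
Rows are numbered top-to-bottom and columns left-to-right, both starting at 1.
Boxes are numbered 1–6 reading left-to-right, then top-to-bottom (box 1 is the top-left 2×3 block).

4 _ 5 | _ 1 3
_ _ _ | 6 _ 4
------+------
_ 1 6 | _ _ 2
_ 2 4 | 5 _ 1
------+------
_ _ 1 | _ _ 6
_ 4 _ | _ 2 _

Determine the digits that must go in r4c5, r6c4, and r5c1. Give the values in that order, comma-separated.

For r4c5:
  Consider where 6 can go in column 5.
  r2c5 is out (row 2 already has a 6).
  r3c5 is out (row 3 already has a 6).
  r5c5 is out (row 5 already has a 6).
  So the only cell in column 5 that can hold 6 is r4c5.
  So r4c5 = 6.
For r6c4:
  Consider where 1 can go in row 6.
  r6c1 is out (box 5 already has a 1).
  r6c3 is out (column 3 already has a 1).
  r6c6 is out (column 6 already has a 1).
  So the only cell in row 6 that can hold 1 is r6c4.
  So r6c4 = 1.
For r5c1:
  Consider where 2 can go in row 5.
  r5c2 is out (column 2 already has a 2).
  r5c4 is out (box 6 already has a 2).
  r5c5 is out (column 5 already has a 2).
  So the only cell in row 5 that can hold 2 is r5c1.
  So r5c1 = 2.

6,1,2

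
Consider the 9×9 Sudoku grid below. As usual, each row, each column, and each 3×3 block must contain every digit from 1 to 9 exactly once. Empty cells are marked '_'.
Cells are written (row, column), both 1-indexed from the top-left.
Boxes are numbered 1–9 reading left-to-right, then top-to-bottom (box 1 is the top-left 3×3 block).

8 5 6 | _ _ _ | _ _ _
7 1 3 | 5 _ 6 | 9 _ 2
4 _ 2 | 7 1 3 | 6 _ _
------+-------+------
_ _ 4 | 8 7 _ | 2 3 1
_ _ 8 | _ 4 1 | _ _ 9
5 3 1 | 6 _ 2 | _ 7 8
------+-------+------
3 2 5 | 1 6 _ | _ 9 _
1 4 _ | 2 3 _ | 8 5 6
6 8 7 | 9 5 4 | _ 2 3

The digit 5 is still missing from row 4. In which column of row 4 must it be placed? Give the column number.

Consider where 5 can go in row 4.
(4,1) is out (column 1 already has a 5).
(4,2) is out (column 2 already has a 5).
So the only cell in row 4 that can hold 5 is (4,6).
That is column 6.

6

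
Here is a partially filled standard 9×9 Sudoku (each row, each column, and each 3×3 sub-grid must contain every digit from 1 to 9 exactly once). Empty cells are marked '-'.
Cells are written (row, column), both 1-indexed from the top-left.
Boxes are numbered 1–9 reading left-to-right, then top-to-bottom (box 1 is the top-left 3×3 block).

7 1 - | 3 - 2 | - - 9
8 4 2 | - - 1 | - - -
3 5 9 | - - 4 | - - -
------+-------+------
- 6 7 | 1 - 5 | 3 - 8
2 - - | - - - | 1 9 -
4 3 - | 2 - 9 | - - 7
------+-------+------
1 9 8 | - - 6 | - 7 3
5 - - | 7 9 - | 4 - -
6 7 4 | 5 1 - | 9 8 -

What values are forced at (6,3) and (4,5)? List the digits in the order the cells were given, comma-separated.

For (6,3):
  Consider where 1 can go in column 3.
  (1,3) is out (row 1 already has a 1).
  (5,3) is out (row 5 already has a 1).
  (8,3) is out (box 7 already has a 1).
  So the only cell in column 3 that can hold 1 is (6,3).
  So (6,3) = 1.
For (4,5):
  Row 4 already contains {1, 3, 5, 6, 7, 8}.
  Column 5 already contains {1, 9}.
  Its 3×3 block (box 5) already contains {1, 2, 5, 9}.
  The only value from 1–9 not eliminated is 4, so (4,5) = 4.

1,4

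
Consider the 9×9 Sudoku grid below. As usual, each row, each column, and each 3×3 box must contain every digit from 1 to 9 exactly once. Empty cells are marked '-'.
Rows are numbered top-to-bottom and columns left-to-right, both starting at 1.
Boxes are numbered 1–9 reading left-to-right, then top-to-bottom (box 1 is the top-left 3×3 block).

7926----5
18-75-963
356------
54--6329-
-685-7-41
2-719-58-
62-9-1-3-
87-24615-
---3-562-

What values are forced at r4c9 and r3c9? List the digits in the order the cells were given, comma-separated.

7,2

For r4c9:
  Row 4 already contains {2, 3, 4, 5, 6, 9}.
  Column 9 already contains {1, 3, 5}.
  Its 3×3 block (box 6) already contains {1, 2, 4, 5, 8, 9}.
  The only value from 1–9 not eliminated is 7, so r4c9 = 7.
For r3c9:
  Consider where 2 can go in box 3.
  r1c7 is out (row 1 already has a 2).
  r1c8 is out (row 1 already has a 2).
  r3c7 is out (column 7 already has a 2).
  r3c8 is out (column 8 already has a 2).
  So the only cell in box 3 that can hold 2 is r3c9.
  So r3c9 = 2.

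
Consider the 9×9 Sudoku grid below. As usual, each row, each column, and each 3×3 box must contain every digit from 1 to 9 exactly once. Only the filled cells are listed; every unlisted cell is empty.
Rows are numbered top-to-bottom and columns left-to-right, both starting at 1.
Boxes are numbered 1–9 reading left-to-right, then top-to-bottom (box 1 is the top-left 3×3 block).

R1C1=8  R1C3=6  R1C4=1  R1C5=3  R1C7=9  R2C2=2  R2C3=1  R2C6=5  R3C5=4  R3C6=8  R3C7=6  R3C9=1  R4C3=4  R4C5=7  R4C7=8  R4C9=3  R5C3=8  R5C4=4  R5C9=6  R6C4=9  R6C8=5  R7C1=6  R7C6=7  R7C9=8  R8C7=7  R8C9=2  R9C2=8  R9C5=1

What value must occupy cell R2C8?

Cell R2C8 itself could take any of {3, 4, 7, 8} by direct elimination.
Consider where 8 can go in box 3.
R1C8 is out (row 1 already has a 8).
R1C9 is out (row 1 already has a 8).
R2C7 is out (column 7 already has a 8).
R2C9 is out (column 9 already has a 8).
R3C8 is out (row 3 already has a 8).
So the only cell in box 3 that can hold 8 is R2C8.
Therefore R2C8 = 8.

8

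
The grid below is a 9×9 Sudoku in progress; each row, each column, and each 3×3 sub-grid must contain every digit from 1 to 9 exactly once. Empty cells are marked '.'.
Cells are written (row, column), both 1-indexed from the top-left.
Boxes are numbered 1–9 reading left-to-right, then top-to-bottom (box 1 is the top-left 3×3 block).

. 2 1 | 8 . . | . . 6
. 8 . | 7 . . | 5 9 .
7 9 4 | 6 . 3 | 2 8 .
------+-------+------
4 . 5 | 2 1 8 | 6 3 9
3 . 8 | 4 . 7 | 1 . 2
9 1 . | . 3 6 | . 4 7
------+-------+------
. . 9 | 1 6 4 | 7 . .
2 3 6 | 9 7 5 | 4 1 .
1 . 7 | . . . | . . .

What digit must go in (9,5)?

Cell (9,5) itself could take any of {2, 8} by direct elimination.
Consider where 8 can go in box 8.
(9,4) is out (column 4 already has a 8).
(9,6) is out (column 6 already has a 8).
So the only cell in box 8 that can hold 8 is (9,5).
Therefore (9,5) = 8.

8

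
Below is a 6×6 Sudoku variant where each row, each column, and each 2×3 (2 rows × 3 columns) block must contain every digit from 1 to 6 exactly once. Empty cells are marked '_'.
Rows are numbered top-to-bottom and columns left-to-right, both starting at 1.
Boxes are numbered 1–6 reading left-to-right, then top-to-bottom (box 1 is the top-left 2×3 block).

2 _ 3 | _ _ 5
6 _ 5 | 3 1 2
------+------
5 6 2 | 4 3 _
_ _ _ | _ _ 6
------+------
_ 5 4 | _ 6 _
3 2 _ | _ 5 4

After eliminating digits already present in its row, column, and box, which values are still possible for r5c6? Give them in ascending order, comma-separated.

1,3

Row 5 already contains {4, 5, 6}.
Column 6 already contains {2, 4, 5, 6}.
Its 2×3 block (box 6) already contains {4, 5, 6}.
Removing those from 1–6 leaves {1, 3} as the candidates for r5c6.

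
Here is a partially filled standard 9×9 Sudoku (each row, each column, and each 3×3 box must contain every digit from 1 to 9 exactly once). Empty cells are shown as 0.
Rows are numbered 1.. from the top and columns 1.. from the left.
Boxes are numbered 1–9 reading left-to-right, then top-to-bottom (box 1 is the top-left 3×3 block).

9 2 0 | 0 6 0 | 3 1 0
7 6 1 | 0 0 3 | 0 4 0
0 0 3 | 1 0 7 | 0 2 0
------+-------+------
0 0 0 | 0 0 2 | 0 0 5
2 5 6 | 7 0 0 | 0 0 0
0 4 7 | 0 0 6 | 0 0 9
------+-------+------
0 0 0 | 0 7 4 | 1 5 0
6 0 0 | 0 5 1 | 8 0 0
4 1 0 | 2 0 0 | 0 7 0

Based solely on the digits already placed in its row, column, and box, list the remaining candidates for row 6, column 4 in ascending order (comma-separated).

Row 6 already contains {4, 6, 7, 9}.
Column 4 already contains {1, 2, 7}.
Its 3×3 block (box 5) already contains {2, 6, 7}.
Removing those from 1–9 leaves {3, 5, 8} as the candidates for row 6, column 4.

3,5,8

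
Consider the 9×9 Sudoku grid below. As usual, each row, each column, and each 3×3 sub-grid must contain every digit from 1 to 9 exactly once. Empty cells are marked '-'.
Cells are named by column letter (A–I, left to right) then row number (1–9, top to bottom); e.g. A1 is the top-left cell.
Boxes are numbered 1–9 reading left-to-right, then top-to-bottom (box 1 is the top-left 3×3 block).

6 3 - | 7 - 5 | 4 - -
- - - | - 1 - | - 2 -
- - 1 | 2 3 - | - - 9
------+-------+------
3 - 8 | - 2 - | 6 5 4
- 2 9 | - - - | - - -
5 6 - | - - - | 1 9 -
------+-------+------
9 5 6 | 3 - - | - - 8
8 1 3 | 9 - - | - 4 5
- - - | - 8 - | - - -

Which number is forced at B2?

Cell B2 itself could take any of {4, 7, 8, 9} by direct elimination.
Consider where 9 can go in column B.
B3 is out (row 3 already has a 9).
B4 is out (box 4 already has a 9).
B9 is out (box 7 already has a 9).
So the only cell in column B that can hold 9 is B2.
Therefore B2 = 9.

9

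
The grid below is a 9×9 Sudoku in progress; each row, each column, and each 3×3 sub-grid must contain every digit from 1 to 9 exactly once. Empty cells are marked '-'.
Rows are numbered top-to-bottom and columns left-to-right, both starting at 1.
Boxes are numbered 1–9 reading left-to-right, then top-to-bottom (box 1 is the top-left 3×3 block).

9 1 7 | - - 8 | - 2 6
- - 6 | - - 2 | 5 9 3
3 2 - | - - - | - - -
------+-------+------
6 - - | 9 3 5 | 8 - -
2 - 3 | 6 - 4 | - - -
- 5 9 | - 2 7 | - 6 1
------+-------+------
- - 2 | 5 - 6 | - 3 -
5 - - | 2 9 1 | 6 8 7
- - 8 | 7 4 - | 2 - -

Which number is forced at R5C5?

Cell R5C5 itself could take any of {1, 8} by direct elimination.
Consider where 1 can go in box 5.
R6C4 is out (row 6 already has a 1).
So the only cell in box 5 that can hold 1 is R5C5.
Therefore R5C5 = 1.

1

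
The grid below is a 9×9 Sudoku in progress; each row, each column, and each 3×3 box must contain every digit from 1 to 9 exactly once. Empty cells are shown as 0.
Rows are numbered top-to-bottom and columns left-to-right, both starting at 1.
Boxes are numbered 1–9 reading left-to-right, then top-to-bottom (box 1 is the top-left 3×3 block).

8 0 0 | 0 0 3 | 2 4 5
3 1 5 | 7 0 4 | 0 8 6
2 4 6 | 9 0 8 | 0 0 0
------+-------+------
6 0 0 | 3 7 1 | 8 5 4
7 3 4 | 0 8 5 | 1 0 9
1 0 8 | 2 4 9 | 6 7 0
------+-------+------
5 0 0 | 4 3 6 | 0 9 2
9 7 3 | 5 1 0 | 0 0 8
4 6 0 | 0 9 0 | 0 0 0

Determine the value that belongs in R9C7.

Cell R9C7 itself could take any of {3, 5, 7} by direct elimination.
Consider where 5 can go in box 9.
R7C7 is out (row 7 already has a 5).
R8C7 is out (row 8 already has a 5).
R8C8 is out (row 8 already has a 5).
R9C8 is out (column 8 already has a 5).
R9C9 is out (column 9 already has a 5).
So the only cell in box 9 that can hold 5 is R9C7.
Therefore R9C7 = 5.

5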